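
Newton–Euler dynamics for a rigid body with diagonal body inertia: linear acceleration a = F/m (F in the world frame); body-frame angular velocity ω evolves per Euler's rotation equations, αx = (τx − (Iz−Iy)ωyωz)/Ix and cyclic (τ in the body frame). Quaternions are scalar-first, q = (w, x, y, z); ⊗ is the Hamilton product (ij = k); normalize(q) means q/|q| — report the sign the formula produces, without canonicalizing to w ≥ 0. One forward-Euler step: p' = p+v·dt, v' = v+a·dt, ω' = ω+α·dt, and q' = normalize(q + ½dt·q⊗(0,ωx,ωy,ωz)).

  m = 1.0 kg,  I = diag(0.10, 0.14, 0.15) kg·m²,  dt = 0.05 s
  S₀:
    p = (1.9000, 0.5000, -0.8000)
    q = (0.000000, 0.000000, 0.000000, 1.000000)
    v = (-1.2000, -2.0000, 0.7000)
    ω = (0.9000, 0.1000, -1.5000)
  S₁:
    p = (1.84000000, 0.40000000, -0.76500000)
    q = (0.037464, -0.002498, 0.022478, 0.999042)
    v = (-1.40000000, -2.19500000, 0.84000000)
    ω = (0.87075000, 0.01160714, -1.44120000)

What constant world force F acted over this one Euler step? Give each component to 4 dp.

F = (-4.0000, -3.9000, 2.8000)

Δv = v₁−v₀ = (-0.20000000, -0.19500000, 0.14000000)
m·(v₁−v₀)/dt = (-4.0000, -3.9000, 2.8000)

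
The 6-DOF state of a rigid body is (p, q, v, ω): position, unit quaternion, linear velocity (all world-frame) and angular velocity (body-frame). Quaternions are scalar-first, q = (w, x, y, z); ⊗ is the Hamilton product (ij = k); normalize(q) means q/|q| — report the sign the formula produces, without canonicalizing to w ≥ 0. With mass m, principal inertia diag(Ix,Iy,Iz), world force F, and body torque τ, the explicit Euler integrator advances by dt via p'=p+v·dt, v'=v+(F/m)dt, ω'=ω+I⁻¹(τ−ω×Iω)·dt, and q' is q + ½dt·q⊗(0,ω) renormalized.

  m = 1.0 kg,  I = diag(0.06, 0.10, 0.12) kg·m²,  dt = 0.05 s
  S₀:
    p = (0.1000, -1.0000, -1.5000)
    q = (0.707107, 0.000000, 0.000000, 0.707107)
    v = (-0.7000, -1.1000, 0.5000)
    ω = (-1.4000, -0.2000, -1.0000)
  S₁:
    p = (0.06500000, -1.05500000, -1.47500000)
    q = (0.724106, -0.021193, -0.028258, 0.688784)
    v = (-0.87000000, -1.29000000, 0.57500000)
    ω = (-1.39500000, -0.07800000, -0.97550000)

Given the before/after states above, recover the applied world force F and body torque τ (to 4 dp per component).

F = (-3.4000, -3.8000, 1.5000)
τ = (0.0100, 0.1600, 0.0700)

ω₁ − ω₀ = (0.00500000, 0.12200000, 0.02450000)
ω₀×(Iω₀) = (0.0040, -0.0840, 0.0112)
applied torque τ = (0.0100, 0.1600, 0.0700)
v₁ − v₀ = (-0.17000000, -0.19000000, 0.07500000)
F = m·Δv/dt = (-3.4000, -3.8000, 1.5000)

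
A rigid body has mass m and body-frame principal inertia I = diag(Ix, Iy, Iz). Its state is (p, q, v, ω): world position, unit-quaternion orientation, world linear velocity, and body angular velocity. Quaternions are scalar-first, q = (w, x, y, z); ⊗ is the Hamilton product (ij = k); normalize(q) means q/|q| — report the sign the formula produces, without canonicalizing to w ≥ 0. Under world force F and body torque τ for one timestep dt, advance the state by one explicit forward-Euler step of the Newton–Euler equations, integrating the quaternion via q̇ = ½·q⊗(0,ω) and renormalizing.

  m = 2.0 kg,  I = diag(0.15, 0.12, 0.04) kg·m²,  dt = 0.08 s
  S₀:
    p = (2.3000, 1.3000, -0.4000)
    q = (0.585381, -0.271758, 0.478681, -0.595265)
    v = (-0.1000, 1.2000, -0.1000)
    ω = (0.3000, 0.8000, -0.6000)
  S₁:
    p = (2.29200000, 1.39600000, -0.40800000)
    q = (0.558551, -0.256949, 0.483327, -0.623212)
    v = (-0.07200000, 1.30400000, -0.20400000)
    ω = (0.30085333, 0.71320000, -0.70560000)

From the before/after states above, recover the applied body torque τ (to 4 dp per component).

τ = (0.0400, -0.1500, -0.0600)

ω₁ − ω₀ = (0.00085333, -0.08680000, -0.10560000)
applied torque τ = (0.0400, -0.1500, -0.0600)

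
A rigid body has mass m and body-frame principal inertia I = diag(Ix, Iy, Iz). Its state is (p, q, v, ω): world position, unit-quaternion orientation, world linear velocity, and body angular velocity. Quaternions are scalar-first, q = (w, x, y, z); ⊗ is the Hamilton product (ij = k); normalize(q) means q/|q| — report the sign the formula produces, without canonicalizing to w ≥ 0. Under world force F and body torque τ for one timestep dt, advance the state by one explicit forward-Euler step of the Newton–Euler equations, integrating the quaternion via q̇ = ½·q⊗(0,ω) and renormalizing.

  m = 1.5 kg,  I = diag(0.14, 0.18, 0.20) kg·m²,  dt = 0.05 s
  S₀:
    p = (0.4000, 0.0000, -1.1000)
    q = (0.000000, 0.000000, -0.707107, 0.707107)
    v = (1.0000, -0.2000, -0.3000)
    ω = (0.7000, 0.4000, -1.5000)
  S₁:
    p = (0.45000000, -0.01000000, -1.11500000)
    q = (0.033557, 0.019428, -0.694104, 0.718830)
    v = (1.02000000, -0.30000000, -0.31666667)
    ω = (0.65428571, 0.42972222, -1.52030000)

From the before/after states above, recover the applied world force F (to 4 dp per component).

Δv = v₁−v₀ = (0.02000000, -0.10000000, -0.01666667)
F = m·Δv/dt = (0.6000, -3.0000, -0.5000)

F = (0.6000, -3.0000, -0.5000)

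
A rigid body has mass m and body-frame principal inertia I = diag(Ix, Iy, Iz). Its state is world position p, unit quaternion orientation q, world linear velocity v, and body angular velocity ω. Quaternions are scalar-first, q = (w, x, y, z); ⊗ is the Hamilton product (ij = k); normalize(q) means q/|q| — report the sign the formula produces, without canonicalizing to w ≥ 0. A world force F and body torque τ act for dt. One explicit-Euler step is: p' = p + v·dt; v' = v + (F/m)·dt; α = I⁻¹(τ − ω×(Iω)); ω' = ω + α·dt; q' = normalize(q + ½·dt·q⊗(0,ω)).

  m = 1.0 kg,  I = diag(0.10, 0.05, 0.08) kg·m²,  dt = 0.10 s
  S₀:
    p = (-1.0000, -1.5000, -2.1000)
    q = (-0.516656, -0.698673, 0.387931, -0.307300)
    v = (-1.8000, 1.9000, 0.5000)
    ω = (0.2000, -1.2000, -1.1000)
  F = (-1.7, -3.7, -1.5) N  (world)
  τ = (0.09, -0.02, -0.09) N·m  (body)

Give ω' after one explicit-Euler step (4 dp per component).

ω' = (0.2504, -1.2312, -1.2275)

precession coupling ω×(Iω) = (0.0396, -0.0044, 0.0120)
angular accel α = (0.5040, -0.3120, -1.2750)
new body rate ω' = (0.2504, -1.2312, -1.2275)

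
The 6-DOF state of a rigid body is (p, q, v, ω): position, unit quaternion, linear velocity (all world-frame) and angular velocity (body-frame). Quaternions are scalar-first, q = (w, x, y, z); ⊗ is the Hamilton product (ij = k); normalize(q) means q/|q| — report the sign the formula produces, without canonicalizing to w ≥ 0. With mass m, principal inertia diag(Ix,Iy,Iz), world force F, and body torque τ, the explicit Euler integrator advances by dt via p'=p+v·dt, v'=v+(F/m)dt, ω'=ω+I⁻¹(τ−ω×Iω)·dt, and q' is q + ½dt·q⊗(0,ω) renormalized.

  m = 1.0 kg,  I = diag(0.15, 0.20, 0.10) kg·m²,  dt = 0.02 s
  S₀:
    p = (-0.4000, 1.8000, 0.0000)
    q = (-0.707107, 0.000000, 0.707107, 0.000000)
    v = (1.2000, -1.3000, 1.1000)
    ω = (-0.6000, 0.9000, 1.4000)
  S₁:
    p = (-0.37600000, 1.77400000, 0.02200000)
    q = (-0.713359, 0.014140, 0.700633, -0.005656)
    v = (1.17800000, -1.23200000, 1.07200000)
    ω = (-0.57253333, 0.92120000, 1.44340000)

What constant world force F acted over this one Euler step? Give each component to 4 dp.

F = (-1.1000, 3.4000, -1.4000)

Δv = v₁−v₀ = (-0.02200000, 0.06800000, -0.02800000)
F = m·Δv/dt = (-1.1000, 3.4000, -1.4000)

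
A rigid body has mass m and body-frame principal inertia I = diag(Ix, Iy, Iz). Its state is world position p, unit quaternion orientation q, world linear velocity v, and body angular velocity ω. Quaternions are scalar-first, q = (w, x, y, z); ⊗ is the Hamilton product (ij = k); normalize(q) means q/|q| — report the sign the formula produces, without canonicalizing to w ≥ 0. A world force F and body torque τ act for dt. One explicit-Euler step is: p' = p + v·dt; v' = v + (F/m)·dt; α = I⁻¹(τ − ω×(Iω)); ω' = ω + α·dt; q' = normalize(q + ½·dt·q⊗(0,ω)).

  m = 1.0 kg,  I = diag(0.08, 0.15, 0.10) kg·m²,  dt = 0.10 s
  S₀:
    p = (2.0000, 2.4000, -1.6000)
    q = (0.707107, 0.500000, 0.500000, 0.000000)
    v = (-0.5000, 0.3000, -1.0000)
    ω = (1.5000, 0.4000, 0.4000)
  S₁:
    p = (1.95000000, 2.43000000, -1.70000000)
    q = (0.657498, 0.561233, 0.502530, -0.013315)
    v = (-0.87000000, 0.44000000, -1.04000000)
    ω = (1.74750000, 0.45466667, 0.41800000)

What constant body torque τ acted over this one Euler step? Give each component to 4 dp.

rate change Δω = (0.24750000, 0.05466667, 0.01800000)
τ = I·(Δω/dt) + ω₀×(Iω₀) = (0.1900, 0.0700, 0.0600)

τ = (0.1900, 0.0700, 0.0600)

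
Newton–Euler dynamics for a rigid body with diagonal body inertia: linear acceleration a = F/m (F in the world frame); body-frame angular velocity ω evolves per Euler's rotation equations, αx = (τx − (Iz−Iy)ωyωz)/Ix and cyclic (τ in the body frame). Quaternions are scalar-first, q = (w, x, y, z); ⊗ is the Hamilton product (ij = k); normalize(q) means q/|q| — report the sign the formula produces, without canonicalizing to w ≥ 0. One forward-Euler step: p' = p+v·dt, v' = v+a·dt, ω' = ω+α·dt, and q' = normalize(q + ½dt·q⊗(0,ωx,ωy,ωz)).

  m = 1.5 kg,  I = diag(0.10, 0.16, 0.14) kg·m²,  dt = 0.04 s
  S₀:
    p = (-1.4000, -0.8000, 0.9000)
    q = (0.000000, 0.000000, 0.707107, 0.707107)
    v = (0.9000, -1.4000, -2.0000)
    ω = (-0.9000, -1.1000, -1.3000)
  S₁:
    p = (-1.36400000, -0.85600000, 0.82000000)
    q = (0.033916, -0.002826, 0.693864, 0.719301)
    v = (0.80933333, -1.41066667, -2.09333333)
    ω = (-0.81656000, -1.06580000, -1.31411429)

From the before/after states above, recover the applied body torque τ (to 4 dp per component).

Δω = ω₁−ω₀ = (0.08344000, 0.03420000, -0.01411429)
applied torque τ = (0.1800, 0.0900, 0.0100)

τ = (0.1800, 0.0900, 0.0100)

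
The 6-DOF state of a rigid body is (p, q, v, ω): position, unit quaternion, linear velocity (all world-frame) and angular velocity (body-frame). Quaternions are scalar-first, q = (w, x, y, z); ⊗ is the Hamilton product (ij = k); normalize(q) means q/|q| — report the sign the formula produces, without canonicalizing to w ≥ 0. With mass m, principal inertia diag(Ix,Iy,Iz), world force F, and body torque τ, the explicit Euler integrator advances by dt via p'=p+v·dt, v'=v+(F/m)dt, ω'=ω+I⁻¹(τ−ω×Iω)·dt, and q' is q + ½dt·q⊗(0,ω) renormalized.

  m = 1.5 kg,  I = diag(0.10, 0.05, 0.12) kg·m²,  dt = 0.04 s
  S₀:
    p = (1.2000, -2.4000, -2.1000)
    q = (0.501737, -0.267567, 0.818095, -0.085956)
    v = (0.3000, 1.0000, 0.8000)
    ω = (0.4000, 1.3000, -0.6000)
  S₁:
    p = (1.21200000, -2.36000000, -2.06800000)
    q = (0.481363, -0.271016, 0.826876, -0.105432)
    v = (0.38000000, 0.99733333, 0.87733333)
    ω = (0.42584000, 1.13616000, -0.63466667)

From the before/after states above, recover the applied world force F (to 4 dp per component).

v₁ − v₀ = (0.08000000, -0.00266667, 0.07733333)
m·(v₁−v₀)/dt = (3.0000, -0.1000, 2.9000)

F = (3.0000, -0.1000, 2.9000)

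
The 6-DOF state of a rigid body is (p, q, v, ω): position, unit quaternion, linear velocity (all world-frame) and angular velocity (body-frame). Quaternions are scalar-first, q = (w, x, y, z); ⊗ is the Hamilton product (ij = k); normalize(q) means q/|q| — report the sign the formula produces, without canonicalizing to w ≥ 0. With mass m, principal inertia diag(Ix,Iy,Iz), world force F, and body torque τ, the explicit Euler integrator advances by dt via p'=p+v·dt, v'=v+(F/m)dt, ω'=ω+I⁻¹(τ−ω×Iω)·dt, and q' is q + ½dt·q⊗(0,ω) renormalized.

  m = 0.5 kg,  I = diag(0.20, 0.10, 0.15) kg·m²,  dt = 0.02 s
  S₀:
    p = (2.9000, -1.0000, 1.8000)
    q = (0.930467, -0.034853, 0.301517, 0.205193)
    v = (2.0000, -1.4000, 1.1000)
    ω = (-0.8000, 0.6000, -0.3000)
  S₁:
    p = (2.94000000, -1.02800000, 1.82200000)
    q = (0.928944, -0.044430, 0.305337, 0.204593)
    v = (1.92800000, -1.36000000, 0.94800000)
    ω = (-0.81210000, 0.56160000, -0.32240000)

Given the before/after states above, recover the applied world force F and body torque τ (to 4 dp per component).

F = (-1.8000, 1.0000, -3.8000)
τ = (-0.1300, -0.1800, -0.1200)

ω₁ − ω₀ = (-0.01210000, -0.03840000, -0.02240000)
ω₀×(Iω₀) = (-0.0090, 0.0120, 0.0480)
applied torque τ = (-0.1300, -0.1800, -0.1200)
Δv = v₁−v₀ = (-0.07200000, 0.04000000, -0.15200000)
applied force F = (-1.8000, 1.0000, -3.8000)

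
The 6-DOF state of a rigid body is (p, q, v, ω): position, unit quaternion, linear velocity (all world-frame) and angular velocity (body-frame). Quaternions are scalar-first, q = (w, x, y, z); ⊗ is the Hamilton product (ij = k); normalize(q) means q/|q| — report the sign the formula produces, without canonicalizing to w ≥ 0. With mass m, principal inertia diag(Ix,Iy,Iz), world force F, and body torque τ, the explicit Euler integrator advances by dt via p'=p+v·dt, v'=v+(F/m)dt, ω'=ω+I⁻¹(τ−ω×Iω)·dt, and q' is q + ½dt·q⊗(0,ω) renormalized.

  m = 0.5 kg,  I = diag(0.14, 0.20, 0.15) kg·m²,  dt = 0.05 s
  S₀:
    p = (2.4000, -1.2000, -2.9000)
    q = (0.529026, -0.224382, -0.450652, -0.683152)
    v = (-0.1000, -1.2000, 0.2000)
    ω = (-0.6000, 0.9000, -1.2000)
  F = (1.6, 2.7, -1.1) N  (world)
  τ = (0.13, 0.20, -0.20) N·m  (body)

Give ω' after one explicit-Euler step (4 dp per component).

ω' = (-0.5729, 0.9518, -1.2559)

ω×(Iω) gyroscopic = (0.0540, -0.0072, -0.0324)
α = I⁻¹(τ − ω×Iω) = (0.5429, 1.0360, -1.1173)
new body rate ω' = (-0.5729, 0.9518, -1.2559)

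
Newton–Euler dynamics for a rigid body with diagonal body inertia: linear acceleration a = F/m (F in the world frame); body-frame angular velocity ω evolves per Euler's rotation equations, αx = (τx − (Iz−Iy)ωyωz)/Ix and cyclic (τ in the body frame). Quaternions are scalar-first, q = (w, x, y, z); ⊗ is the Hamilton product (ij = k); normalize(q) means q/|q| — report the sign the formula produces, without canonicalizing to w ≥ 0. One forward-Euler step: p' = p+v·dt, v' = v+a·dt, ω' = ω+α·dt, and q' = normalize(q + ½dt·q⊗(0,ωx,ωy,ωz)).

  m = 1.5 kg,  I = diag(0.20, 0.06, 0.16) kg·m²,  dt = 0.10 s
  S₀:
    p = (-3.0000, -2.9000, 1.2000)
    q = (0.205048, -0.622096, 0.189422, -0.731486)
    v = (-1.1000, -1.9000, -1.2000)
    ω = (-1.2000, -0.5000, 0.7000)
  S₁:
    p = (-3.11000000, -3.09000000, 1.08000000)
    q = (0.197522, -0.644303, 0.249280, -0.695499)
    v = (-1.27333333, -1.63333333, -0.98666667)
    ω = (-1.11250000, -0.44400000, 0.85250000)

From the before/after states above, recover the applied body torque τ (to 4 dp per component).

ω₁ − ω₀ = (0.08750000, 0.05600000, 0.15250000)
I·α + gyro = (0.1400, 0.0000, 0.1600)

τ = (0.1400, 0.0000, 0.1600)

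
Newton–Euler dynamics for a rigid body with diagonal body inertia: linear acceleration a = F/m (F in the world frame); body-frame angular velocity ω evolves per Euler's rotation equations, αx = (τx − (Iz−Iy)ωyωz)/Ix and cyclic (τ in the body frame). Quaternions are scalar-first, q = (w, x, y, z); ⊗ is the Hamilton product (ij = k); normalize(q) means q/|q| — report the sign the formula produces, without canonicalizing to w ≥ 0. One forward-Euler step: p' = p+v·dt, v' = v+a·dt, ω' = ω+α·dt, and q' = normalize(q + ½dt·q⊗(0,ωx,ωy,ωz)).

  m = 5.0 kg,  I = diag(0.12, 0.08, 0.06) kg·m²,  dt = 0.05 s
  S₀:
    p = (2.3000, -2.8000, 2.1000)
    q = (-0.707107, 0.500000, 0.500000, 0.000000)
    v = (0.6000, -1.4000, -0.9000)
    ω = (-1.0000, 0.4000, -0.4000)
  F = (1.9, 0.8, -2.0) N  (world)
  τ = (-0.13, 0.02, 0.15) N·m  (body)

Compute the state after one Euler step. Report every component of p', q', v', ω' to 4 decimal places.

precession coupling ω×(Iω) = (0.0032, 0.0240, 0.0160)
angular accel α = (-1.1100, -0.0500, 2.2333)
new body rate ω' = (-1.0555, 0.3975, -0.2883)
2q̇ = q⊗(0,ω) = (0.3000000, 0.5071070, -0.0828428, 0.9828428)
updated quaternion q' = (-0.6993, 0.5125, 0.4977, 0.0246)
a = F/m = (0.3800, 0.1600, -0.4000)
p + v·dt = (2.3300, -2.8700, 2.0550)
v' = v + a·dt = (0.6190, -1.3920, -0.9200)

p' = (2.3300, -2.8700, 2.0550)
q' = (-0.6993, 0.5125, 0.4977, 0.0246)
v' = (0.6190, -1.3920, -0.9200)
ω' = (-1.0555, 0.3975, -0.2883)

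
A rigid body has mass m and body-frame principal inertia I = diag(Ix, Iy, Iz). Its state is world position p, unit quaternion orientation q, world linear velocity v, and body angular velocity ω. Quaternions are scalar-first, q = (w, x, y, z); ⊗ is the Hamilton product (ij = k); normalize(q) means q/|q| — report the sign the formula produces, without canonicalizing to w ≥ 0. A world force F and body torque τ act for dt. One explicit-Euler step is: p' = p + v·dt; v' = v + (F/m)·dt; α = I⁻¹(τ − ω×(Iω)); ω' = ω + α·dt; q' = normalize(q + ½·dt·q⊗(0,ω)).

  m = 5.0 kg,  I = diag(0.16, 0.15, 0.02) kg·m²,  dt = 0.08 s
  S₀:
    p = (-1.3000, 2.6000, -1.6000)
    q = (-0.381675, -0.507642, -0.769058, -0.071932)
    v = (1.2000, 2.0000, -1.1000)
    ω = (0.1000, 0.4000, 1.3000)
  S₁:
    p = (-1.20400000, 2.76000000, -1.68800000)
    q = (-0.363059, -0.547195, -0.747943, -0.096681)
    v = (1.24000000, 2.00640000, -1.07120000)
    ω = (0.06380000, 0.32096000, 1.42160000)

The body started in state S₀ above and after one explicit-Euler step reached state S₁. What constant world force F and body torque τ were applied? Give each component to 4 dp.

F = (2.5000, 0.4000, 1.8000)
τ = (-0.1400, -0.1300, 0.0300)

rate change Δω = (-0.03620000, -0.07904000, 0.12160000)
gyro term ω₀×Iω₀ = (-0.0676, 0.0182, -0.0004)
applied torque τ = (-0.1400, -0.1300, 0.0300)
velocity change Δv = (0.04000000, 0.00640000, 0.02880000)
applied force F = (2.5000, 0.4000, 1.8000)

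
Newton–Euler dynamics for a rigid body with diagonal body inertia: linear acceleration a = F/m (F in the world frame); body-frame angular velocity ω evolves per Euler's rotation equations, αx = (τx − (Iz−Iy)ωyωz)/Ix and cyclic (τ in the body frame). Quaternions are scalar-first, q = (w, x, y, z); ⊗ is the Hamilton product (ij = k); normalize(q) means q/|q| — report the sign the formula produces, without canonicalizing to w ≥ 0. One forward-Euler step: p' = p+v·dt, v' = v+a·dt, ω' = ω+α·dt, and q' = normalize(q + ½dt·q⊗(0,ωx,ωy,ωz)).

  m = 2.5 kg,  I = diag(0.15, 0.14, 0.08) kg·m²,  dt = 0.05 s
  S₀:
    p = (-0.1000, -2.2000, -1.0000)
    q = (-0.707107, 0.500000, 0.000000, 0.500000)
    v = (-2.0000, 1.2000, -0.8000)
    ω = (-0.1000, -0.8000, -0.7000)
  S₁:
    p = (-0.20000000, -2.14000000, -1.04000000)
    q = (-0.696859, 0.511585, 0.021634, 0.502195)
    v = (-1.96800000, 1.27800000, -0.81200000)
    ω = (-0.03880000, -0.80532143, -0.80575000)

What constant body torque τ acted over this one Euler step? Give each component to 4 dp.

rate change Δω = (0.06120000, -0.00532143, -0.10575000)
gyro term ω₀×Iω₀ = (-0.0336, 0.0049, -0.0008)
I·α + gyro = (0.1500, -0.0100, -0.1700)

τ = (0.1500, -0.0100, -0.1700)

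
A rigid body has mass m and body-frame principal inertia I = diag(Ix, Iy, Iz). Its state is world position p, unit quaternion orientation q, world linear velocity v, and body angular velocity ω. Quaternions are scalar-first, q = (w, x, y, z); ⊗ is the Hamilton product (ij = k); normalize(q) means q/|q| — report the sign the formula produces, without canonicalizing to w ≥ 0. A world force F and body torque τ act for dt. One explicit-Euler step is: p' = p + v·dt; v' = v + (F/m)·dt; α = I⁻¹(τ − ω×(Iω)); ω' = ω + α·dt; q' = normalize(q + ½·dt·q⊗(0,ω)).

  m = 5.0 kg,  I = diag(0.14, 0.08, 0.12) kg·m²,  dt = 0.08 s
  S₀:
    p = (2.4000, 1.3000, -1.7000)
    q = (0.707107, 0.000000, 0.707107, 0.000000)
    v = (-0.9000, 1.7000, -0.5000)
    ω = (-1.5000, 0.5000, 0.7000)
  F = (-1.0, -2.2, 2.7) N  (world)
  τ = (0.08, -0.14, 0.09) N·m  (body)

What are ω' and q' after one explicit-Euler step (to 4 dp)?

ω' = (-1.4623, 0.3810, 0.7300)
q' = (0.6913, -0.0226, 0.7195, 0.0621)

precession coupling ω×(Iω) = (0.0140, -0.0210, 0.0450)
angular accel α = (0.4714, -1.4875, 0.3750)
new body rate ω' = (-1.4623, 0.3810, 0.7300)
2q̇ = q⊗(0,ω) = (-0.3535535, -0.5656856, 0.3535535, 1.5556354)
q' = normalize(q + ½dt·q⊗(0,ω)) = (0.6913, -0.0226, 0.7195, 0.0621)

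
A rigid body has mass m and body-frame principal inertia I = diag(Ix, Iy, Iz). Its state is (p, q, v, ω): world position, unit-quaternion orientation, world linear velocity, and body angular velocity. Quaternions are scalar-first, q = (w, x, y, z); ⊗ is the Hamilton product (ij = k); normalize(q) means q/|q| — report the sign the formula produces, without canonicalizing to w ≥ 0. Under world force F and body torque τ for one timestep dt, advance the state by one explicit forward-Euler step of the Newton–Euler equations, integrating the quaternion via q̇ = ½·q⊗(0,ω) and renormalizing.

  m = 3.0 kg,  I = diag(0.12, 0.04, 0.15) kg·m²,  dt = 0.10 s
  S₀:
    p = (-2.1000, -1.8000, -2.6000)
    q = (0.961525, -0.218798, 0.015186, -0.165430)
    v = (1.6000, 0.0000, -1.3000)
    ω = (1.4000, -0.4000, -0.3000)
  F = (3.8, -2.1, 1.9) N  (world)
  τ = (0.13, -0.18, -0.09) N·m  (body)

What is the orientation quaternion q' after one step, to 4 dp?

q⊗(0,ω) = (0.2627626, 1.2754072, -0.6818514, -0.2221987)
q + ½dt·q⊗(0,ω), renormalized = (0.9720, -0.1546, -0.0189, -0.1761)

q' = (0.9720, -0.1546, -0.0189, -0.1761)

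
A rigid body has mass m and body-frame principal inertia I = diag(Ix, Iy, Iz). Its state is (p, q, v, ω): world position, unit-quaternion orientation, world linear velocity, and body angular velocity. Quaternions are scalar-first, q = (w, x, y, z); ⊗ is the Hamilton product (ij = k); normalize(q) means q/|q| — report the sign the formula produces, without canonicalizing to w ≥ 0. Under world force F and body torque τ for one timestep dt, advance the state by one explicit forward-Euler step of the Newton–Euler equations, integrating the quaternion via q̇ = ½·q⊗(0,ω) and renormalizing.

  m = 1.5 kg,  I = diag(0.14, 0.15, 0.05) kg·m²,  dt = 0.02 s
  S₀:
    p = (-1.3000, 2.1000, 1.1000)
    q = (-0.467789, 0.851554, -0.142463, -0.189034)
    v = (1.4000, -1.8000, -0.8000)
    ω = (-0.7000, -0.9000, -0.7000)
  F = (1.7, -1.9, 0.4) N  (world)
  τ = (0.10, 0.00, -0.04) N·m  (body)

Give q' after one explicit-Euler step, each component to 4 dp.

q⊗(0,ω) = (0.3355473, 0.2570458, 1.1494217, -0.5386704)
q' = normalize(q + ½dt·q⊗(0,ω)) = (-0.4644, 0.8540, -0.1310, -0.1944)

q' = (-0.4644, 0.8540, -0.1310, -0.1944)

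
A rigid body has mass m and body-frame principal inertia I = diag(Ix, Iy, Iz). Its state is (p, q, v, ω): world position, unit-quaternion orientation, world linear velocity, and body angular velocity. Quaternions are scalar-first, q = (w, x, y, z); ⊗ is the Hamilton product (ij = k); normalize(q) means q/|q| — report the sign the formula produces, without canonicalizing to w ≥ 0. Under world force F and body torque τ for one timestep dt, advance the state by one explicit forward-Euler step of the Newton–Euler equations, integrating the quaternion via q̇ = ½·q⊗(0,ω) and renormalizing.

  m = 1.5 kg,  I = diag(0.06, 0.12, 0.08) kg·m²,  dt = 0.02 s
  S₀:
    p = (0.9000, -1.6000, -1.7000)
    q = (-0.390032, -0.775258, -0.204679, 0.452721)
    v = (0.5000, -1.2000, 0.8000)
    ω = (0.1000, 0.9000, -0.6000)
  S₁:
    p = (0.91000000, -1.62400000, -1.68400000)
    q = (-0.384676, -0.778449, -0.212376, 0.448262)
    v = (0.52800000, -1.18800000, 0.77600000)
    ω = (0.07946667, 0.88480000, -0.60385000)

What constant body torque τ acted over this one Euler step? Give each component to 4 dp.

ω₁ − ω₀ = (-0.02053333, -0.01520000, -0.00385000)
gyro term ω₀×Iω₀ = (0.0216, 0.0012, 0.0054)
applied torque τ = (-0.0400, -0.0900, -0.0100)

τ = (-0.0400, -0.0900, -0.0100)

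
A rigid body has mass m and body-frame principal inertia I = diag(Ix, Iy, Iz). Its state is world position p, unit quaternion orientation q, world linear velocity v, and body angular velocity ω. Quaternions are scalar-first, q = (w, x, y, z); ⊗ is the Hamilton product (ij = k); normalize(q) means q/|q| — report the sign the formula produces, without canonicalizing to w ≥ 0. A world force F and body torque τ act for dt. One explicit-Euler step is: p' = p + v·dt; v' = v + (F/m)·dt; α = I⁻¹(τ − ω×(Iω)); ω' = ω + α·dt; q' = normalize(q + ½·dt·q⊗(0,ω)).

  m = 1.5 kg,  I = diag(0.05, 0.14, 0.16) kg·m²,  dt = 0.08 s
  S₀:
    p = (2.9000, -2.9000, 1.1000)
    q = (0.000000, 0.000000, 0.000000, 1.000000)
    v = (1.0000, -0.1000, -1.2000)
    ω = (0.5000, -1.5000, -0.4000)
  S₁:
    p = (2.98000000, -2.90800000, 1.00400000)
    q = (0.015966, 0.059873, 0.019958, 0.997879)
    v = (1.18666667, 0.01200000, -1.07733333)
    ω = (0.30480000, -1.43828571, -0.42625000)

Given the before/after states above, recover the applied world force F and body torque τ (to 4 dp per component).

rate change Δω = (-0.19520000, 0.06171429, -0.02625000)
I·α + gyro = (-0.1100, 0.1300, -0.1200)
v₁ − v₀ = (0.18666667, 0.11200000, 0.12266667)
F = m·Δv/dt = (3.5000, 2.1000, 2.3000)

F = (3.5000, 2.1000, 2.3000)
τ = (-0.1100, 0.1300, -0.1200)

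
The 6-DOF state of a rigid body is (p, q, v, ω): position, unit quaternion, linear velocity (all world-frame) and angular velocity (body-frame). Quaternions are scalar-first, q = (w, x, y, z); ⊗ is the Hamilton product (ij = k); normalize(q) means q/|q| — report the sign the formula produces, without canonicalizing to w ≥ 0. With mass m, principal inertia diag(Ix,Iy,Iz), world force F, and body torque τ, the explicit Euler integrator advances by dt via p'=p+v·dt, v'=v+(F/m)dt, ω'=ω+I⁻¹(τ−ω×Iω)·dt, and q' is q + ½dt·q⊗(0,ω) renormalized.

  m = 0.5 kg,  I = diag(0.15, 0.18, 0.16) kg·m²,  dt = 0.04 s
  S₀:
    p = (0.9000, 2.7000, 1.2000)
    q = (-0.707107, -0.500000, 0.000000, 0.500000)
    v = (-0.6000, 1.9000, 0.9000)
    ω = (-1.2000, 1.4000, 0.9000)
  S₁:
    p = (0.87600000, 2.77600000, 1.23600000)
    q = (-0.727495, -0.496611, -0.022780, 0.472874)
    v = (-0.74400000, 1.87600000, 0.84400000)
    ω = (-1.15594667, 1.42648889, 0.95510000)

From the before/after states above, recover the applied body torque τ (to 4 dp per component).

τ = (0.1400, 0.1300, 0.1700)

Δω = ω₁−ω₀ = (0.04405333, 0.02648889, 0.05510000)
applied torque τ = (0.1400, 0.1300, 0.1700)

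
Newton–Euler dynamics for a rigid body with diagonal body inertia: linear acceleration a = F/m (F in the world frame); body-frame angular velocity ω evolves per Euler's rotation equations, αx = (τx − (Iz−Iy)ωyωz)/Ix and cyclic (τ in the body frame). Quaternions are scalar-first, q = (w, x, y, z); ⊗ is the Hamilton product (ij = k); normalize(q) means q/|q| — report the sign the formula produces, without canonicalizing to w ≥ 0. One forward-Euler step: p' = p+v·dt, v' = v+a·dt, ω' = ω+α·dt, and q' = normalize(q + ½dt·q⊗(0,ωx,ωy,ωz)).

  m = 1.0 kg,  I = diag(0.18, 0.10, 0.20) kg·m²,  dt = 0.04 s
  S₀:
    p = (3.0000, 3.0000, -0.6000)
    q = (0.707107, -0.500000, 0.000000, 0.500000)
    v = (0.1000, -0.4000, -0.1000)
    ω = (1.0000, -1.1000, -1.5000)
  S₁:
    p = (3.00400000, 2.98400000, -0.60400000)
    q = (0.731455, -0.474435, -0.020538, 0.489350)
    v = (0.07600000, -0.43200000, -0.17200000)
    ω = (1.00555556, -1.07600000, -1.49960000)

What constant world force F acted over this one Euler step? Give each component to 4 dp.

velocity change Δv = (-0.02400000, -0.03200000, -0.07200000)
m·(v₁−v₀)/dt = (-0.6000, -0.8000, -1.8000)

F = (-0.6000, -0.8000, -1.8000)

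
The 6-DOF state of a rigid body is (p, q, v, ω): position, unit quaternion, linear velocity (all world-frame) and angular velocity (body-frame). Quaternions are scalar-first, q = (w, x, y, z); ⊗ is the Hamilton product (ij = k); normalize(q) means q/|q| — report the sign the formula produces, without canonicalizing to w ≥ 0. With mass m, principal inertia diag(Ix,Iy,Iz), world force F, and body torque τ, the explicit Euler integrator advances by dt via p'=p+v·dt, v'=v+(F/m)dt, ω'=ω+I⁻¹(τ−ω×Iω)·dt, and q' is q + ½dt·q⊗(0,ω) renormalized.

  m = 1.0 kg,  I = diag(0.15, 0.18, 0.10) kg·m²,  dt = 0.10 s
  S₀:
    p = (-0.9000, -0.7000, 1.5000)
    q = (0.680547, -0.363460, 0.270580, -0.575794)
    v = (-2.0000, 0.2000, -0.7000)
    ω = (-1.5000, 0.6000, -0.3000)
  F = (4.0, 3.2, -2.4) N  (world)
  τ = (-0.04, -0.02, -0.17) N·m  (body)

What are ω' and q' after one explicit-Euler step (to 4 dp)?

ω' = (-1.5363, 0.5764, -0.4430)
q' = (0.6344, -0.3999, 0.3276, -0.5747)

(τ − ω×Iω)/I = (-0.3627, -0.2361, -1.4300)
ω' = ω + α·dt = (-1.5363, 0.5764, -0.4430)
2q̇ = q⊗(0,ω) = (-0.8802762, -0.7565181, 1.1629812, -0.0163701)
q + ½dt·q⊗(0,ω), renormalized = (0.6344, -0.3999, 0.3276, -0.5747)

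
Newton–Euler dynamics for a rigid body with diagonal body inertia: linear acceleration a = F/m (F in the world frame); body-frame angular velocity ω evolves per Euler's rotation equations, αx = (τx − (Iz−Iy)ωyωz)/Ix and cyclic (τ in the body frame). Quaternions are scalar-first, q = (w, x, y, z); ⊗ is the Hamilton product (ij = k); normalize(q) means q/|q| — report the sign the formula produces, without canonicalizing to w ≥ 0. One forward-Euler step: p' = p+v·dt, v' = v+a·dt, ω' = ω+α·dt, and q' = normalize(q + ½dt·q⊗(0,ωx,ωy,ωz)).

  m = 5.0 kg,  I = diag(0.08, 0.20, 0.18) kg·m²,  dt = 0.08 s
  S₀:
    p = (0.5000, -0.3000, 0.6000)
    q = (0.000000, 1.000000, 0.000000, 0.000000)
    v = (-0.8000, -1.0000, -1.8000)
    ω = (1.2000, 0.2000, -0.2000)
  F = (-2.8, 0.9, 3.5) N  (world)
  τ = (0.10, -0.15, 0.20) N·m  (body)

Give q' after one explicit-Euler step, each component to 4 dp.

q' = (-0.0479, 0.9988, 0.0080, 0.0080)

q⊗(0,ω) = (-1.2000000, 0.0000000, 0.2000000, 0.2000000)
q + ½dt·q⊗(0,ω), renormalized = (-0.0479, 0.9988, 0.0080, 0.0080)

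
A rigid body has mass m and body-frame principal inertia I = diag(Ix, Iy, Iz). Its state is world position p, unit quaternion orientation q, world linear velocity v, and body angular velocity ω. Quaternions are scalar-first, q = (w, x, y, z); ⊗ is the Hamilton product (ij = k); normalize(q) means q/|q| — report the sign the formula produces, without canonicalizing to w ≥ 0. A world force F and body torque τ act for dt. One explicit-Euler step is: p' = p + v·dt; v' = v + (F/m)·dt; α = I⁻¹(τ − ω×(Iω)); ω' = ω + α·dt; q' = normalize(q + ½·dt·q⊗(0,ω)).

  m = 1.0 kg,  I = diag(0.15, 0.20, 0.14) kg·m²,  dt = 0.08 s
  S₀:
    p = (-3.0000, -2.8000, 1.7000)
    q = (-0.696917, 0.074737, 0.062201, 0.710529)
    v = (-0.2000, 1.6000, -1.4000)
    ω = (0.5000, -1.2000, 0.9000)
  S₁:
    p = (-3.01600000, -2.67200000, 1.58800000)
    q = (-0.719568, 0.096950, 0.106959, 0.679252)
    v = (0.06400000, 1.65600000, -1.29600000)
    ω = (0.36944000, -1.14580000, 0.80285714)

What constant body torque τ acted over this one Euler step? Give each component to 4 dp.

τ = (-0.1800, 0.1400, -0.2000)

ω₁ − ω₀ = (-0.13056000, 0.05420000, -0.09714286)
ω₀×(Iω₀) = (0.0648, 0.0045, -0.0300)
I·α + gyro = (-0.1800, 0.1400, -0.2000)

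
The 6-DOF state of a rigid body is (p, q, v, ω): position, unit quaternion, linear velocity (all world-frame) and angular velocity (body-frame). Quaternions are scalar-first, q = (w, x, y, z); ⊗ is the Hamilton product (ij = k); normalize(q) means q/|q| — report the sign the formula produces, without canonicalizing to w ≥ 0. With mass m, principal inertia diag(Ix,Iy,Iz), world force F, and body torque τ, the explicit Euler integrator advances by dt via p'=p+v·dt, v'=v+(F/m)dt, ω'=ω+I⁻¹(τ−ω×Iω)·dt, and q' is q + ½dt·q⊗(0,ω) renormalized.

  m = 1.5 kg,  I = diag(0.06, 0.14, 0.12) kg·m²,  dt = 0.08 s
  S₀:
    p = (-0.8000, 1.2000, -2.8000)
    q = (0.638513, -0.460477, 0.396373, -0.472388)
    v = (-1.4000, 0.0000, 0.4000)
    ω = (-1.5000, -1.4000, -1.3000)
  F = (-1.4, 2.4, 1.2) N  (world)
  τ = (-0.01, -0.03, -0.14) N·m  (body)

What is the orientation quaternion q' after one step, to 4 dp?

q⊗(0,ω) = (-0.7498977, -2.1343976, -0.7839563, 0.4091604)
q' = normalize(q + ½dt·q⊗(0,ω)) = (0.6057, -0.5433, 0.3633, -0.4539)

q' = (0.6057, -0.5433, 0.3633, -0.4539)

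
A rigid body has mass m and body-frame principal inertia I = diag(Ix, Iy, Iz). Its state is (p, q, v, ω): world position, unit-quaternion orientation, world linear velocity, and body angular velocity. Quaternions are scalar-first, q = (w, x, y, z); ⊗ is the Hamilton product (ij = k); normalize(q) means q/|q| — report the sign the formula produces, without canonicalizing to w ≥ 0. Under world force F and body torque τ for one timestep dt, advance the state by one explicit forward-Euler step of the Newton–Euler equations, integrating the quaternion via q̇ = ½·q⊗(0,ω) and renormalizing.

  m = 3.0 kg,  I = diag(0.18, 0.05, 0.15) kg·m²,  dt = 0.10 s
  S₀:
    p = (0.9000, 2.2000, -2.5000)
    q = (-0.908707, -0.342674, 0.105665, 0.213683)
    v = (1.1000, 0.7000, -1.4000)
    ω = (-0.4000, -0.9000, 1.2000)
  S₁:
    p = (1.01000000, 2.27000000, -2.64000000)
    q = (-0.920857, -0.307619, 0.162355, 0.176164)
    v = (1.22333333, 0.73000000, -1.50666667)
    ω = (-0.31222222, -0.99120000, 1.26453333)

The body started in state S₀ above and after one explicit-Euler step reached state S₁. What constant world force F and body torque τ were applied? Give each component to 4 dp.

rate change Δω = (0.08777778, -0.09120000, 0.06453333)
precession coupling = (-0.1080, -0.0144, -0.0468)
τ = I·(Δω/dt) + ω₀×(Iω₀) = (0.0500, -0.0600, 0.0500)
v₁ − v₀ = (0.12333333, 0.03000000, -0.10666667)
m·(v₁−v₀)/dt = (3.7000, 0.9000, -3.2000)

F = (3.7000, 0.9000, -3.2000)
τ = (0.0500, -0.0600, 0.0500)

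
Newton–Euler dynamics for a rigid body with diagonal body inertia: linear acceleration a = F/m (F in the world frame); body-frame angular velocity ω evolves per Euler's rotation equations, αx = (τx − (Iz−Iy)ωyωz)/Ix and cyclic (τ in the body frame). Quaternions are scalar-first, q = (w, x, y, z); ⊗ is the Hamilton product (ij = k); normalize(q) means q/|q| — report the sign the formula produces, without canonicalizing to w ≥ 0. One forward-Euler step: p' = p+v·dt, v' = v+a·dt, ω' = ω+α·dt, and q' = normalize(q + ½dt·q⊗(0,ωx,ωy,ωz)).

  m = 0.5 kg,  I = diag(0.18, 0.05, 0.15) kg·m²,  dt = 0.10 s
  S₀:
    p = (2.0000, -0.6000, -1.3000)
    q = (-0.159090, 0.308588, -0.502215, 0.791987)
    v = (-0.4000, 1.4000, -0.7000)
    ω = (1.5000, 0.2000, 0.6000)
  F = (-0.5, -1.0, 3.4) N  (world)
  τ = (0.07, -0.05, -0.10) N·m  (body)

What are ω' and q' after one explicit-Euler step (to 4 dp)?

precession coupling ω×(Iω) = (0.0120, 0.0270, -0.0390)
α = I⁻¹(τ − ω×Iω) = (0.3222, -1.5400, -0.4067)
new body rate ω' = (1.5322, 0.0460, 0.5593)
2q̇ = q⊗(0,ω) = (-0.8376312, -0.6983614, 0.9710097, 0.7195861)
q' = normalize(q + ½dt·q⊗(0,ω)) = (-0.2003, 0.2728, -0.4522, 0.8252)

ω' = (1.5322, 0.0460, 0.5593)
q' = (-0.2003, 0.2728, -0.4522, 0.8252)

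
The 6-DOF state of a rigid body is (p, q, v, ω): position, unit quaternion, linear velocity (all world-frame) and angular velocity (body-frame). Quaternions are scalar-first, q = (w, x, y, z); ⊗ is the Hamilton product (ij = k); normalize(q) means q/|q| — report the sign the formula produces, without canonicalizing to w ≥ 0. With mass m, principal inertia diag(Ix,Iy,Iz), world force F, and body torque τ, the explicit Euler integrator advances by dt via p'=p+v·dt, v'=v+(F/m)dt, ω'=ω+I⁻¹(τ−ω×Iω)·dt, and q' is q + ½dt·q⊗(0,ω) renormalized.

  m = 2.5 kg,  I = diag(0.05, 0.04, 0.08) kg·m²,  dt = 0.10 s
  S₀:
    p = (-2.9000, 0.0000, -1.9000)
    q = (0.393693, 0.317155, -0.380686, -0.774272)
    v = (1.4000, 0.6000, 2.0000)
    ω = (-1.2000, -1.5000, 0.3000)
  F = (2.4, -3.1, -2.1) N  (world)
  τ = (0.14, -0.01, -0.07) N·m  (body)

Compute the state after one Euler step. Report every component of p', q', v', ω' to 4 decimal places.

new position p' = (-2.7600, 0.0600, -1.7000)
v' = v + a·dt = (1.4960, 0.4760, 1.9160)
(τ − ω×Iω)/I = (3.1600, -0.5200, -0.6500)
new body rate ω' = (-0.8840, -1.5520, 0.2350)
2q̇ = q⊗(0,ω) = (0.0418386, -1.7480454, 0.2434404, -0.8144478)
updated quaternion q' = (0.3939, 0.2287, -0.3668, -0.8112)

p' = (-2.7600, 0.0600, -1.7000)
q' = (0.3939, 0.2287, -0.3668, -0.8112)
v' = (1.4960, 0.4760, 1.9160)
ω' = (-0.8840, -1.5520, 0.2350)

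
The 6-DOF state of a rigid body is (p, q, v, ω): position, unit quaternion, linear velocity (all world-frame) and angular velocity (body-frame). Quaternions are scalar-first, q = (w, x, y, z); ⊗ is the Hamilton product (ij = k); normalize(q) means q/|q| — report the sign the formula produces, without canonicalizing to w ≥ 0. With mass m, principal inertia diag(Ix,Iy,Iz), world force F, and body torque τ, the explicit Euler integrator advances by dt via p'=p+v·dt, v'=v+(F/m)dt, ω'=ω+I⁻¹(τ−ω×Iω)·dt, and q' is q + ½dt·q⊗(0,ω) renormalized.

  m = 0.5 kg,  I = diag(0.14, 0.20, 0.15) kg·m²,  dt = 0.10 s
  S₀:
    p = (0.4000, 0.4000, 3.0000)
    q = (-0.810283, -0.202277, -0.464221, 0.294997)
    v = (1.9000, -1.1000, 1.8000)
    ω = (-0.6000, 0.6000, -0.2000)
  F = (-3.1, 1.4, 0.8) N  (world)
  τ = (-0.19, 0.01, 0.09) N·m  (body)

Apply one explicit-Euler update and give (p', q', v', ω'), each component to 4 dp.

precession coupling ω×(Iω) = (0.0060, -0.0012, -0.0216)
α = I⁻¹(τ − ω×Iω) = (-1.4000, 0.0560, 0.7440)
new body rate ω' = (-0.7400, 0.6056, -0.1256)
2q̇ = q⊗(0,ω) = (0.2161658, 0.4020158, -0.7036234, -0.2378422)
updated quaternion q' = (-0.7987, -0.1820, -0.4989, 0.2828)
p + v·dt = (0.5900, 0.2900, 3.1800)
new velocity v' = (1.2800, -0.8200, 1.9600)

p' = (0.5900, 0.2900, 3.1800)
q' = (-0.7987, -0.1820, -0.4989, 0.2828)
v' = (1.2800, -0.8200, 1.9600)
ω' = (-0.7400, 0.6056, -0.1256)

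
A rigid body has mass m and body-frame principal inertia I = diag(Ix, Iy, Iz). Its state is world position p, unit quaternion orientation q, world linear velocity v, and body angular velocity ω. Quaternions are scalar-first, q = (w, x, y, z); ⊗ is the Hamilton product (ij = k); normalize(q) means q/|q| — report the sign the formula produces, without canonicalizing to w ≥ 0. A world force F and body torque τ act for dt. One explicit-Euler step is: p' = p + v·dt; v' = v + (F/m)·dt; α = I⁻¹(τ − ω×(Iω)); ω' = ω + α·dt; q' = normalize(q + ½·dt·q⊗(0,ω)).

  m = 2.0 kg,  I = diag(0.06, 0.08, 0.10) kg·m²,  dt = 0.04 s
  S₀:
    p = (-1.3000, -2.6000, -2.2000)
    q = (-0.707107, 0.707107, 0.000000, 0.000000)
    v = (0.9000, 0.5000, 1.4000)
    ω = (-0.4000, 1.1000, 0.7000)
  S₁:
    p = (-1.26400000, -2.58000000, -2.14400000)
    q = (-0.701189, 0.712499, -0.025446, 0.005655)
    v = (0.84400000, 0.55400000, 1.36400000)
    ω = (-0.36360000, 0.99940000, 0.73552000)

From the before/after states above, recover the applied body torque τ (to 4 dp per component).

τ = (0.0700, -0.1900, 0.0800)

Δω = ω₁−ω₀ = (0.03640000, -0.10060000, 0.03552000)
ω₀×(Iω₀) = (0.0154, 0.0112, -0.0088)
I·α + gyro = (0.0700, -0.1900, 0.0800)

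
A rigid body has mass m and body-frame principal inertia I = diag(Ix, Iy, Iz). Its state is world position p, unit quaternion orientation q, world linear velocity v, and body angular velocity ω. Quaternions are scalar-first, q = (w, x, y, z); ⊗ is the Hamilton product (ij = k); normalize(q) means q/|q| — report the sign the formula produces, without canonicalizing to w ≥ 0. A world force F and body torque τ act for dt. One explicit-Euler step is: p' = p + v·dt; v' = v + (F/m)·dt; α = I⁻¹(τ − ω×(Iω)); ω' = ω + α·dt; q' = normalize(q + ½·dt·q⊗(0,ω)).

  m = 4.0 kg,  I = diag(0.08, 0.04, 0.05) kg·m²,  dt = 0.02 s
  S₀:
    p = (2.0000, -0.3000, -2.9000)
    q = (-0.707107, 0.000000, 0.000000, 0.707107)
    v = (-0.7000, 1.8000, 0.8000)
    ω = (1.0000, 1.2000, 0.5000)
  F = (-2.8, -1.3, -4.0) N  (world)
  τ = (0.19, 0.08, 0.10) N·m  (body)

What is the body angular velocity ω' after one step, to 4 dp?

ω' = (1.0460, 1.2325, 0.5592)

angular accel α = (2.3000, 1.6250, 2.9600)
ω' = ω + α·dt = (1.0460, 1.2325, 0.5592)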